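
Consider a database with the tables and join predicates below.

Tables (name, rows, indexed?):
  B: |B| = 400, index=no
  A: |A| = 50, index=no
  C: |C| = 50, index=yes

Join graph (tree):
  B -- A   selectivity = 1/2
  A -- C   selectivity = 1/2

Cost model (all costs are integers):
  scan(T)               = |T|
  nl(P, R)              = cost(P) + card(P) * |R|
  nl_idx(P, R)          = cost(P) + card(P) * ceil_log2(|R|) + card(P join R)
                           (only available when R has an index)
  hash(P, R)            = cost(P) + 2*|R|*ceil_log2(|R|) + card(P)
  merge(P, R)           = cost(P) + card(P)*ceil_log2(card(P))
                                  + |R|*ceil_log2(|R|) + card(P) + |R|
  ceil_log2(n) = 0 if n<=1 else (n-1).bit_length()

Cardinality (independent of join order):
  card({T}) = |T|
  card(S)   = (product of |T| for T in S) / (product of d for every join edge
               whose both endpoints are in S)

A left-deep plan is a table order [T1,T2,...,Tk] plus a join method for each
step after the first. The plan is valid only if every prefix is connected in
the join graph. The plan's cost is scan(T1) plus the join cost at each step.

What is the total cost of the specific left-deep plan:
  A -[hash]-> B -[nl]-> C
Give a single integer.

step 1: scan A: cost=50, card=50
step 2: join B via hash
    card(P join B) = 50*400/(2) = 10000
    cost = 50 + 2*400*9 + 50 = 7300
step 3: join C via nl
    card(P join C) = 10000*50/(2) = 250000
    cost = 7300 + 10000*50 = 507300

507300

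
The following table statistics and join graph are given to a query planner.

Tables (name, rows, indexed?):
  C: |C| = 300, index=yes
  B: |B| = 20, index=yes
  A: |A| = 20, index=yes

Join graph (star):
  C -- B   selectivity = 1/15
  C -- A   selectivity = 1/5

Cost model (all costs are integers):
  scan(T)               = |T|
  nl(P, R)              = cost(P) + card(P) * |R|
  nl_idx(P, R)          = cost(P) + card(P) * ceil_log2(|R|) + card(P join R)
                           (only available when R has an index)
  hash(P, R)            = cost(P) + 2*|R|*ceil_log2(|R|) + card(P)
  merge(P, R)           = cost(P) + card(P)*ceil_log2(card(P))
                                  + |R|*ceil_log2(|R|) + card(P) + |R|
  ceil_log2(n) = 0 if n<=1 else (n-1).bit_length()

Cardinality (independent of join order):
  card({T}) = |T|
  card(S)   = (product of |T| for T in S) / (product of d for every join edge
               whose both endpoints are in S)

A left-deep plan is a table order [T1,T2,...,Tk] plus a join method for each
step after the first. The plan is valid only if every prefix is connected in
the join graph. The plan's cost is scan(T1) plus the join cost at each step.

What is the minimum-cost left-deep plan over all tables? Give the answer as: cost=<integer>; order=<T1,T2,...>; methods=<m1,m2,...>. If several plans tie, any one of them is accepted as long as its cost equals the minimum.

cost=1200; order=B,C,A; methods=nl_idx,hash

Selinger DP (subsets sized 1..n):
  {C}: scan cost=300, card=300
  {B}: scan cost=20, card=20
  {A}: scan cost=20, card=20
  {BC}: card=400; try (C,nl_idx)→600, (B,hash)→800, (B,nl_idx)→2200, (C,merge)→3140, (B,merge)→3420, (C,hash)→5440 …(+2); best=600 via (C,nl_idx)
  {AC}: card=1200; try (A,hash)→800, (C,nl_idx)→1400, (A,nl_idx)→3000, (C,merge)→3140, (A,merge)→3420, (C,hash)→5440 …(+2); best=800 via (A,hash)
  {ABC}: card=1600; try (A,hash)→1200, (B,hash)→2200, (A,nl_idx)→4200, (A,merge)→4720, (B,nl_idx)→8400, (A,nl)→8600 …(+2); best=1200 via (A,hash)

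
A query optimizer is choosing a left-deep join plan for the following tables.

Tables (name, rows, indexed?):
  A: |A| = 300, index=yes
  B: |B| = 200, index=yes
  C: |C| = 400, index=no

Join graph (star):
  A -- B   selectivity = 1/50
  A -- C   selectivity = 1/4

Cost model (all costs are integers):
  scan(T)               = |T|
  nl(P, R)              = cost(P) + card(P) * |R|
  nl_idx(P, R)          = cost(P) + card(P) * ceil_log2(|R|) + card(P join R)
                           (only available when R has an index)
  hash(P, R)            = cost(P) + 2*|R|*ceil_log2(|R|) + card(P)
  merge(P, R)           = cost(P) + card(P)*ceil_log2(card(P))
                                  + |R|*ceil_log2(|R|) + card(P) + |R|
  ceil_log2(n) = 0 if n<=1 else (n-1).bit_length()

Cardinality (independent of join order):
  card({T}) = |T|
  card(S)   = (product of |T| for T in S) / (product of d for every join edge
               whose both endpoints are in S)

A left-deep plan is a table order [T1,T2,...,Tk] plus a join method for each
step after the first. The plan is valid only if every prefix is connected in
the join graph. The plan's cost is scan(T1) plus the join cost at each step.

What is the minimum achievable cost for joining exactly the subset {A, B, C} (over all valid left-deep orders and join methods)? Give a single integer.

Selinger DP over subsets of {A,B,C}:
  {A}: scan cost=300, card=300
  {B}: scan cost=200, card=200
  {C}: scan cost=400, card=400
  {AB}: card=1200; try (A,nl_idx)→3200, (B,hash)→3800, (B,nl_idx)→3900, (A,merge)→5000, (B,merge)→5100, (A,hash)→5800 …(+2); best=3200 via (A,nl_idx)
  {AC}: card=30000; try (A,hash)→6200, (C,merge)→7300, (A,merge)→7400, (C,hash)→7800, (A,nl_idx)→34000, (C,nl)→120300 …(+1); best=6200 via (A,hash)
  {ABC}: card=120000; try (C,hash)→11600, (C,merge)→21600, (B,hash)→39400, (B,nl_idx)→366200, (C,nl)→483200, (B,merge)→488000 …(+1); best=11600 via (C,hash)

11600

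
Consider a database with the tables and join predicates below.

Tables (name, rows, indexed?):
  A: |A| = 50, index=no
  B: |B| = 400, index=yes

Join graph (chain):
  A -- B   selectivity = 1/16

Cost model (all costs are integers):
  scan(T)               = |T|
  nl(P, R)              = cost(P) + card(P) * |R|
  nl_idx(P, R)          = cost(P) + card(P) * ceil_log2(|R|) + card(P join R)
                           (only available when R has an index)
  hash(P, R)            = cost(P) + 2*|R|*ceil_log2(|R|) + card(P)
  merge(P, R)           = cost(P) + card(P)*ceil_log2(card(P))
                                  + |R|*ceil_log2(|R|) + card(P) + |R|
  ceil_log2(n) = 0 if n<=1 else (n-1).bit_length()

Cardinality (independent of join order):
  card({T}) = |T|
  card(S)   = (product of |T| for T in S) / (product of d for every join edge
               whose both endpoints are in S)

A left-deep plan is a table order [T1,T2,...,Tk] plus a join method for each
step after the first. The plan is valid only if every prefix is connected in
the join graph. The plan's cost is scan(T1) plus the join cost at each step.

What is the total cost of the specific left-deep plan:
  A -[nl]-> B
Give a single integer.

20050

step 1: scan A: cost=50, card=50
step 2: join B via nl
    card(P join B) = 50*400/(16) = 1250
    cost = 50 + 50*400 = 20050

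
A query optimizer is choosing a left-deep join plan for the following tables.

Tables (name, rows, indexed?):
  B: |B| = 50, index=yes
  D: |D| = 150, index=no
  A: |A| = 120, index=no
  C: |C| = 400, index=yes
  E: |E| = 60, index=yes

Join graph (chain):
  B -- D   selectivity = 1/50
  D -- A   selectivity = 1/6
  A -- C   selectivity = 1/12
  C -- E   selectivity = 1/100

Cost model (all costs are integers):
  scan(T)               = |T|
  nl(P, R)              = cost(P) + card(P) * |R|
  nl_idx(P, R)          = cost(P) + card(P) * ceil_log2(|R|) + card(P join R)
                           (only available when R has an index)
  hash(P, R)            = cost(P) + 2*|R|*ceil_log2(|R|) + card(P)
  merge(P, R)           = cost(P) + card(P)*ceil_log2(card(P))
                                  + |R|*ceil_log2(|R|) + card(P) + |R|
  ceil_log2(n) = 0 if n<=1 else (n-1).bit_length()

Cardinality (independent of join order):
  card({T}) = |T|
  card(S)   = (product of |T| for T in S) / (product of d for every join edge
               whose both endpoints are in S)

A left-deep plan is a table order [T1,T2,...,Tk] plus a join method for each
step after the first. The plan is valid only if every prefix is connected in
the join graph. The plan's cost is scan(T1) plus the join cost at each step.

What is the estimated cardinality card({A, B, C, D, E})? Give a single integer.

Tables in S: A(120), B(50), C(400), D(150), E(60)
Edges inside S: B-D(d=50), D-A(d=6), A-C(d=12), C-E(d=100)
numerator = 120 * 50 * 400 * 150 * 60 = 21600000000
denominator = 50 * 6 * 12 * 100 = 360000
card(S) = 21600000000 / 360000 = 60000

60000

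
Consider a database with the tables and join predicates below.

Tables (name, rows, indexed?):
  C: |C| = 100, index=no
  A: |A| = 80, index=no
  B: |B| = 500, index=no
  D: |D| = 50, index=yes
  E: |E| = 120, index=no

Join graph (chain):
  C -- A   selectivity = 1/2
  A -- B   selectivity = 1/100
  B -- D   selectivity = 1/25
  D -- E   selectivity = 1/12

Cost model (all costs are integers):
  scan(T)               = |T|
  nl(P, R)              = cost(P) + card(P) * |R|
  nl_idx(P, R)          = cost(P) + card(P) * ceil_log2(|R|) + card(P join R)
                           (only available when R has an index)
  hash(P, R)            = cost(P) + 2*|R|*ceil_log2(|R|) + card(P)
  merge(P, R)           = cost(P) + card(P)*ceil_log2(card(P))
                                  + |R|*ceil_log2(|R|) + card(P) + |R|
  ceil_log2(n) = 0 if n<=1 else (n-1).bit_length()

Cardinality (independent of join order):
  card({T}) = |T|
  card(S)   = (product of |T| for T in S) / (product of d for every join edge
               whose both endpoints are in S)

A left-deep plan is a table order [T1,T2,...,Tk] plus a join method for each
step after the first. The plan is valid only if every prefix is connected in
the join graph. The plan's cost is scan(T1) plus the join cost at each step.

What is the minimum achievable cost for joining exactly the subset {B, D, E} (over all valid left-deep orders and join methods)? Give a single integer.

Selinger DP over subsets of {B,D,E}:
  {B}: scan cost=500, card=500
  {D}: scan cost=50, card=50
  {E}: scan cost=120, card=120
  {BD}: card=1000; try (D,hash)→1600, (D,nl_idx)→4500, (B,merge)→5400, (D,merge)→5850, (B,hash)→9100, (B,nl)→25050 …(+1); best=1600 via (D,hash)
  {DE}: card=500; try (D,hash)→840, (D,nl_idx)→1340, (E,merge)→1360, (D,merge)→1430, (E,hash)→1780, (E,nl)→6050 …(+1); best=840 via (D,hash)
  {BDE}: card=10000; try (E,hash)→4280, (B,hash)→10340, (B,merge)→10840, (E,merge)→13560, (E,nl)→121600, (B,nl)→250840; best=4280 via (E,hash)

4280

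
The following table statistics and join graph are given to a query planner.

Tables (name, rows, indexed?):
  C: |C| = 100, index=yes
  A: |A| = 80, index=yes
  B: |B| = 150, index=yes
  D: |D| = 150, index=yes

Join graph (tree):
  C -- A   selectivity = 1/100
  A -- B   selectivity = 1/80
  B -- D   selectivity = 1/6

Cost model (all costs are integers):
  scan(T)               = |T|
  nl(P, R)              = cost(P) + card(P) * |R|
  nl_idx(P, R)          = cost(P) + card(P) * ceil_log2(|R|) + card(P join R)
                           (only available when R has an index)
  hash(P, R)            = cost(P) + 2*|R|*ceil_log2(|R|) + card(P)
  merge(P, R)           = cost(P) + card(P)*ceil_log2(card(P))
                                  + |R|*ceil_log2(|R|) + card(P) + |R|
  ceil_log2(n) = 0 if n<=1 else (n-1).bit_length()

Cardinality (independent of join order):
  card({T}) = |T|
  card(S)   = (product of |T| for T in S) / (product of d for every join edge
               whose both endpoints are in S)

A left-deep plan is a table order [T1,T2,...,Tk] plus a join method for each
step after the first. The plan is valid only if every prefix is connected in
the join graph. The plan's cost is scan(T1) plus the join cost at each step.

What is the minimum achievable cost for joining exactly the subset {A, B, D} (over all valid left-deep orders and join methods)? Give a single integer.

3420

Selinger DP over subsets of {A,B,D}:
  {A}: scan cost=80, card=80
  {B}: scan cost=150, card=150
  {D}: scan cost=150, card=150
  {AB}: card=150; try (B,nl_idx)→870, (A,nl_idx)→1350, (A,hash)→1420, (B,merge)→2070, (A,merge)→2140, (B,hash)→2560 …(+2); best=870 via (B,nl_idx)
  {BD}: card=3750; try (D,hash)→2700, (B,hash)→2700, (D,merge)→2850, (B,merge)→2850, (D,nl_idx)→5100, (B,nl_idx)→5100 …(+2); best=2700 via (D,hash)
  {ABD}: card=3750; try (D,hash)→3420, (D,merge)→3570, (D,nl_idx)→5820, (A,hash)→7570, (D,nl)→23370, (A,nl_idx)→32700 …(+2); best=3420 via (D,hash)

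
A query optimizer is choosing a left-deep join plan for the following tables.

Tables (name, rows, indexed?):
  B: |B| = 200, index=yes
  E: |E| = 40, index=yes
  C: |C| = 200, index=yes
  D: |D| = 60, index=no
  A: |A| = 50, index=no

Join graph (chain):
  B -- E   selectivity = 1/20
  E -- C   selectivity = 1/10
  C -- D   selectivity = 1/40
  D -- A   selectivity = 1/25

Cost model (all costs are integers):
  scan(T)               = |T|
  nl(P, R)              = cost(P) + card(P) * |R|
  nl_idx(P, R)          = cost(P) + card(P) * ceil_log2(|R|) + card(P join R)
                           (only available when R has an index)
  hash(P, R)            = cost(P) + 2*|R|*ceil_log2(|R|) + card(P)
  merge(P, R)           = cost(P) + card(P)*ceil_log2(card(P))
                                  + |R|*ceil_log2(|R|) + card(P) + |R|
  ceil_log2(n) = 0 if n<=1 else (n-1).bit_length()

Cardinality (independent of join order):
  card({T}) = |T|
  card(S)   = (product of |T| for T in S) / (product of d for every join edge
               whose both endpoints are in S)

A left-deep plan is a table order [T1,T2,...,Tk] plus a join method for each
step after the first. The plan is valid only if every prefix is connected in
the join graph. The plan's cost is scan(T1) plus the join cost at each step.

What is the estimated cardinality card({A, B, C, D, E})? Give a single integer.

Tables in S: A(50), B(200), C(200), D(60), E(40)
Edges inside S: B-E(d=20), E-C(d=10), C-D(d=40), D-A(d=25)
numerator = 50 * 200 * 200 * 60 * 40 = 4800000000
denominator = 20 * 10 * 40 * 25 = 200000
card(S) = 4800000000 / 200000 = 24000

24000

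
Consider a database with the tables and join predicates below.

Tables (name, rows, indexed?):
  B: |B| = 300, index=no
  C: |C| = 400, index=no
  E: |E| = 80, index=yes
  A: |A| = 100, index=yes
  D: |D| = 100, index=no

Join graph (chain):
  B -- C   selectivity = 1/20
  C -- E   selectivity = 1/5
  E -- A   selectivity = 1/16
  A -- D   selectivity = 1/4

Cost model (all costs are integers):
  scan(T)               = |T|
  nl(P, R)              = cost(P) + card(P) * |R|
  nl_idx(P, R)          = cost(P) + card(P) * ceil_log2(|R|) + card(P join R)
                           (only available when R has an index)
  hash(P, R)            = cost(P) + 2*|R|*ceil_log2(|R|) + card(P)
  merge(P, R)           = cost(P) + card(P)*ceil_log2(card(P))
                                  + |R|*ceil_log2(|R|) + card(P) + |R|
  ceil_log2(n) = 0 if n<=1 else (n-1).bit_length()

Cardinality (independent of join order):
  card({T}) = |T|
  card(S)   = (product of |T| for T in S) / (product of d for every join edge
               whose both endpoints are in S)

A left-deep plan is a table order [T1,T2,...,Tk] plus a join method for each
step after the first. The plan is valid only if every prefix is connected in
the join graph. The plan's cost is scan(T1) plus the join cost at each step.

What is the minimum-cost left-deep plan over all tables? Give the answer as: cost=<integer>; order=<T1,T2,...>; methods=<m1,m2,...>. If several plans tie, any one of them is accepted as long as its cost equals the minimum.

cost=655640; order=E,A,C,B,D; methods=nl_idx,hash,hash,hash

Selinger DP (subsets sized 1..n):
  {B}: scan cost=300, card=300
  {C}: scan cost=400, card=400
  {E}: scan cost=80, card=80
  {A}: scan cost=100, card=100
  {D}: scan cost=100, card=100
  {BC}: card=6000; try (B,hash)→6200, (C,merge)→7300, (B,merge)→7400, (C,hash)→7800, (C,nl)→120300, (B,nl)→120400; best=6200 via (B,hash)
  {CE}: card=6400; try (E,hash)→1920, (C,merge)→4720, (E,merge)→5040, (C,hash)→7360, (E,nl_idx)→9600, (C,nl)→32080 …(+1); best=1920 via (E,hash)
  {AE}: card=500; try (A,nl_idx)→1140, (E,nl_idx)→1300, (E,hash)→1320, (A,merge)→1520, (E,merge)→1540, (A,hash)→1560 …(+2); best=1140 via (A,nl_idx)
  {AD}: card=2500; try (D,hash)→1600, (A,hash)→1600, (D,merge)→1700, (A,merge)→1700, (A,nl_idx)→3300, (D,nl)→10100 …(+1); best=1600 via (D,hash)
  {BCE}: card=96000; try (E,hash)→13320, (B,hash)→13720, (E,merge)→90840, (B,merge)→94520, (E,nl_idx)→144200, (E,nl)→486200 …(+1); best=13320 via (E,hash)
  {ACE}: card=40000; try (C,hash)→8840, (A,hash)→9720, (C,merge)→10140, (A,nl_idx)→86720, (A,merge)→92320, (C,nl)→201140 …(+1); best=8840 via (C,hash)
  {ADE}: card=12500; try (D,hash)→3040, (E,hash)→5220, (D,merge)→6940, (E,nl_idx)→31600, (E,merge)→34740, (D,nl)→51140 …(+1); best=3040 via (D,hash)
  {ABCE}: card=600000; try (B,hash)→54240, (A,hash)→110720, (B,merge)→691840, (A,nl_idx)→1285320, (A,merge)→1742120, (A,nl)→9613320 …(+1); best=54240 via (B,hash)
  {ACDE}: card=1000000; try (C,hash)→22740, (D,hash)→50240, (C,merge)→194540, (D,merge)→689640, (D,nl)→4008840, (C,nl)→5003040; best=22740 via (C,hash)
  {ABCDE}: card=15000000; try (D,hash)→655640, (B,hash)→1028140, (D,merge)→12655040, (B,merge)→21025740, (D,nl)→60054240, (B,nl)→300022740; best=655640 via (D,hash)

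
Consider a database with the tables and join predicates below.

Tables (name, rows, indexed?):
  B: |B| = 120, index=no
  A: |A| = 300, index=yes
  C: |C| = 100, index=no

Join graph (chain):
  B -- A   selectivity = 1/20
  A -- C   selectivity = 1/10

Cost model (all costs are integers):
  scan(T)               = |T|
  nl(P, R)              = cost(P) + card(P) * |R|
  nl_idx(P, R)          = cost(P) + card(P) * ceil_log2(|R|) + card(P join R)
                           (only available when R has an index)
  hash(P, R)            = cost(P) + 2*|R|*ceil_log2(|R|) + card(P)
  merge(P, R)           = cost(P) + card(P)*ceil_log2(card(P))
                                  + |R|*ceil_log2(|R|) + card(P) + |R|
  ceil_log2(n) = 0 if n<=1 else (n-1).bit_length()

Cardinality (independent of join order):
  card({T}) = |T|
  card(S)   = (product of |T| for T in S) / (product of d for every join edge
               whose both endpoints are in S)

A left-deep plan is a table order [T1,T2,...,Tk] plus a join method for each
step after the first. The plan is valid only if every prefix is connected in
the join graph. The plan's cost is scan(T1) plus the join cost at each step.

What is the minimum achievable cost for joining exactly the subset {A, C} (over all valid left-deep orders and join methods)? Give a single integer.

2000

Selinger DP over subsets of {A,C}:
  {A}: scan cost=300, card=300
  {C}: scan cost=100, card=100
  {AC}: card=3000; try (C,hash)→2000, (A,merge)→3900, (A,nl_idx)→4000, (C,merge)→4100, (A,hash)→5600, (A,nl)→30100 …(+1); best=2000 via (C,hash)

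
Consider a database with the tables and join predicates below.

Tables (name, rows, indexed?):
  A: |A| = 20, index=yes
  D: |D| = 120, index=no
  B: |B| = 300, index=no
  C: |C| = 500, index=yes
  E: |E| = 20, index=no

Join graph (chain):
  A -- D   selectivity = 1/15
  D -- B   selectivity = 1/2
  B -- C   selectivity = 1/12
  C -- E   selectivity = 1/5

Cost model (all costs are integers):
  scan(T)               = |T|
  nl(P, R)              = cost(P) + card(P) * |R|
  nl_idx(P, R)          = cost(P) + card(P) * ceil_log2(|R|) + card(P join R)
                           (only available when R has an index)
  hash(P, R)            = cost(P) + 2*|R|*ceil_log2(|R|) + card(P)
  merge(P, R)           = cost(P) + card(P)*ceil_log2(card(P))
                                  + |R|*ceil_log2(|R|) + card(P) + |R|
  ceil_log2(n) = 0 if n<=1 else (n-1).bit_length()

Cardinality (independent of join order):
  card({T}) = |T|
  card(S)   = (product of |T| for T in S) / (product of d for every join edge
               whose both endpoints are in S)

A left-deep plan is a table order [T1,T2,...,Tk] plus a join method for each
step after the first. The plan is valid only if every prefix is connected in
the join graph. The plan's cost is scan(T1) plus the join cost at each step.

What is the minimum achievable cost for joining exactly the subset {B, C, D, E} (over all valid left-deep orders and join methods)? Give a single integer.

Selinger DP over subsets of {B,C,D,E}:
  {D}: scan cost=120, card=120
  {B}: scan cost=300, card=300
  {C}: scan cost=500, card=500
  {E}: scan cost=20, card=20
  {BD}: card=18000; try (D,hash)→2280, (B,merge)→4080, (D,merge)→4260, (B,hash)→5640, (B,nl)→36120, (D,nl)→36300; best=2280 via (D,hash)
  {BC}: card=12500; try (B,hash)→6400, (C,merge)→8300, (B,merge)→8500, (C,hash)→9600, (C,nl_idx)→15500, (C,nl)→150300 …(+1); best=6400 via (B,hash)
  {CE}: card=2000; try (E,hash)→1200, (C,nl_idx)→2200, (C,merge)→5140, (E,merge)→5620, (C,hash)→9040, (C,nl)→10020 …(+1); best=1200 via (E,hash)
  {BCD}: card=750000; try (D,hash)→20580, (C,hash)→29280, (D,merge)→194860, (C,merge)→295280, (C,nl_idx)→914280, (D,nl)→1506400 …(+1); best=20580 via (D,hash)
  {BCE}: card=50000; try (B,hash)→8600, (E,hash)→19100, (B,merge)→28200, (E,merge)→194020, (E,nl)→256400, (B,nl)→601200; best=8600 via (B,hash)
  {BCDE}: card=3000000; try (D,hash)→60280, (E,hash)→770780, (D,merge)→859560, (D,nl)→6008600, (E,nl)→15020580, (E,merge)→15770700; best=60280 via (D,hash)

60280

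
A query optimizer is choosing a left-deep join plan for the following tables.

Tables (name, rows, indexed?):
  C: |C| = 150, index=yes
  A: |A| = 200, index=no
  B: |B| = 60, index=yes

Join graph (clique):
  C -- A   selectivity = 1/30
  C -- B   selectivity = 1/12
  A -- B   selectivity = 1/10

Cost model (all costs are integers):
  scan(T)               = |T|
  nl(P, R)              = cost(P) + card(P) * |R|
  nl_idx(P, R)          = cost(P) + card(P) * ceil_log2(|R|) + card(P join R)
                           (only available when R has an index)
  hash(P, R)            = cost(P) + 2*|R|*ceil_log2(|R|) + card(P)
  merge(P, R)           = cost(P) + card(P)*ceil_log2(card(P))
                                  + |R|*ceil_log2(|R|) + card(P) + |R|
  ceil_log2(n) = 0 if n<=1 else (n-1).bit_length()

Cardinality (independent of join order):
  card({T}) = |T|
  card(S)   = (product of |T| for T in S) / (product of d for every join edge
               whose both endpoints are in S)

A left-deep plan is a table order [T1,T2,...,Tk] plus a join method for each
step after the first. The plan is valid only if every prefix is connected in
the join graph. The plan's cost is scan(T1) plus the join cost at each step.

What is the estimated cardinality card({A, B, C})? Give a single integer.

Tables in S: A(200), B(60), C(150)
Edges inside S: C-A(d=30), C-B(d=12), A-B(d=10)
numerator = 200 * 60 * 150 = 1800000
denominator = 30 * 12 * 10 = 3600
card(S) = 1800000 / 3600 = 500

500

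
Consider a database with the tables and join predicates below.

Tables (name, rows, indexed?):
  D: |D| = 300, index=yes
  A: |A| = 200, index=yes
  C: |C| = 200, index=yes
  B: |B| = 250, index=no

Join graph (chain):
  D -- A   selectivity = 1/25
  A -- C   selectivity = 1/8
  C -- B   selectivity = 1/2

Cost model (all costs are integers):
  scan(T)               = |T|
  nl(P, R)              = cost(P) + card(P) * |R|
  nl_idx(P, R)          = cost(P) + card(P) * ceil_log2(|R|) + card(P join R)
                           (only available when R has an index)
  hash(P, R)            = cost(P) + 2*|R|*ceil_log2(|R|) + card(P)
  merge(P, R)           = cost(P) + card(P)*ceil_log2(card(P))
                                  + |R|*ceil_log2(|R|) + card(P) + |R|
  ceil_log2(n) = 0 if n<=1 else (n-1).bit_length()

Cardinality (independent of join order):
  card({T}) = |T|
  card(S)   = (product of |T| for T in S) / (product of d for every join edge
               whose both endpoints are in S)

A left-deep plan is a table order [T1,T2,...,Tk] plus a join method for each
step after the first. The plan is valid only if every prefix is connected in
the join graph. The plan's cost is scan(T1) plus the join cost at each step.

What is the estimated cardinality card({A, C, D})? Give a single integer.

Tables in S: A(200), C(200), D(300)
Edges inside S: D-A(d=25), A-C(d=8)
numerator = 200 * 200 * 300 = 12000000
denominator = 25 * 8 = 200
card(S) = 12000000 / 200 = 60000

60000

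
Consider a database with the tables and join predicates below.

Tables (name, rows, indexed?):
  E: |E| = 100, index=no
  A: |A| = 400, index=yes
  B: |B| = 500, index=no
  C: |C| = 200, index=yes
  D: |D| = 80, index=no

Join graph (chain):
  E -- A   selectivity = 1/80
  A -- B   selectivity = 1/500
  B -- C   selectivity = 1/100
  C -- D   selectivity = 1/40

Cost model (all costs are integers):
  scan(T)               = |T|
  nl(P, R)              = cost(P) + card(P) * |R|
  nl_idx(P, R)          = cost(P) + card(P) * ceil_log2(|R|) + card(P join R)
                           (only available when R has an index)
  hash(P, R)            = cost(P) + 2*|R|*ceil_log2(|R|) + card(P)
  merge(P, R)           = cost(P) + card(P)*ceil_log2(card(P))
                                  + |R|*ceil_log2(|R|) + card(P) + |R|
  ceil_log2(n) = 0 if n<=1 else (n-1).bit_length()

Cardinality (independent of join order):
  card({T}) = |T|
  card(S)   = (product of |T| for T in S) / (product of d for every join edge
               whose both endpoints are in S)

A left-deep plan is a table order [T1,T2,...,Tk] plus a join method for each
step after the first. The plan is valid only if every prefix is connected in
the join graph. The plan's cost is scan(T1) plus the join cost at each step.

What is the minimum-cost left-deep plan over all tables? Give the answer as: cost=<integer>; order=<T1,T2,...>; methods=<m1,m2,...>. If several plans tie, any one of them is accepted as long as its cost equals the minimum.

cost=13020; order=B,A,E,C,D; methods=nl_idx,hash,hash,hash

Selinger DP (subsets sized 1..n):
  {E}: scan cost=100, card=100
  {A}: scan cost=400, card=400
  {B}: scan cost=500, card=500
  {C}: scan cost=200, card=200
  {D}: scan cost=80, card=80
  {AE}: card=500; try (A,nl_idx)→1500, (E,hash)→2200, (A,merge)→4900, (E,merge)→5200, (A,hash)→7400, (A,nl)→40100 …(+1); best=1500 via (A,nl_idx)
  {AB}: card=400; try (A,nl_idx)→5400, (A,hash)→8200, (B,merge)→9400, (A,merge)→9500, (B,hash)→9800, (B,nl)→200400 …(+1); best=5400 via (A,nl_idx)
  {BC}: card=1000; try (C,hash)→4200, (C,nl_idx)→5500, (B,merge)→7000, (C,merge)→7300, (B,hash)→9400, (B,nl)→100200 …(+1); best=4200 via (C,hash)
  {CD}: card=400; try (C,nl_idx)→1120, (D,hash)→1520, (C,merge)→2520, (D,merge)→2640, (C,hash)→3360, (C,nl)→16080 …(+1); best=1120 via (C,nl_idx)
  {ABE}: card=500; try (E,hash)→7200, (E,merge)→10200, (B,hash)→11000, (B,merge)→11500, (E,nl)→45400, (B,nl)→251500; best=7200 via (E,hash)
  {ABC}: card=800; try (C,hash)→9000, (C,nl_idx)→9400, (C,merge)→11200, (A,hash)→12400, (A,nl_idx)→14000, (A,merge)→19200 …(+2); best=9000 via (C,hash)
  {BCD}: card=2000; try (D,hash)→6320, (B,merge)→10120, (B,hash)→10520, (D,merge)→15840, (D,nl)→84200, (B,nl)→201120; best=6320 via (D,hash)
  {ABCE}: card=1000; try (C,hash)→10900, (E,hash)→11200, (C,nl_idx)→12200, (C,merge)→14000, (E,merge)→18600, (E,nl)→89000 …(+1); best=10900 via (C,hash)
  {ABCD}: card=1600; try (D,hash)→10920, (A,hash)→15520, (D,merge)→18440, (A,nl_idx)→25920, (A,merge)→34320, (D,nl)→73000 …(+1); best=10920 via (D,hash)
  {ABCDE}: card=2000; try (D,hash)→13020, (E,hash)→13920, (D,merge)→22540, (E,merge)→30920, (D,nl)→90900, (E,nl)→170920; best=13020 via (D,hash)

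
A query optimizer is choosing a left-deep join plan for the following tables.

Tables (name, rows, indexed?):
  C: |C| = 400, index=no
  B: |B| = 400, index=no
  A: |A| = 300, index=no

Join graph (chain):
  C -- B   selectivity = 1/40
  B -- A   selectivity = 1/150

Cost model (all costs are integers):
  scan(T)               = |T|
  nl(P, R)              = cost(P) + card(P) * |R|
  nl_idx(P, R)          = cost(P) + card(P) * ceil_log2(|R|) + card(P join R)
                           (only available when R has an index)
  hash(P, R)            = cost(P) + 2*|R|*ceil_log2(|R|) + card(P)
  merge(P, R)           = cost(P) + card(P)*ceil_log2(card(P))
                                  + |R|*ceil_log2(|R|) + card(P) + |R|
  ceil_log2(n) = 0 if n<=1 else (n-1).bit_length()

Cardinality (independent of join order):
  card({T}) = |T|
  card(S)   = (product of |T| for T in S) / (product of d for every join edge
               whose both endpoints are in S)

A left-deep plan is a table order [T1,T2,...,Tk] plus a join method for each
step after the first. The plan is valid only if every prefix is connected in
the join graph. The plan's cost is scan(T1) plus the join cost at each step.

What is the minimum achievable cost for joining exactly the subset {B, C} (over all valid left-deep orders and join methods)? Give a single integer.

Selinger DP over subsets of {B,C}:
  {C}: scan cost=400, card=400
  {B}: scan cost=400, card=400
  {BC}: card=4000; try (C,hash)→8000, (B,hash)→8000, (C,merge)→8400, (B,merge)→8400, (C,nl)→160400, (B,nl)→160400; best=8000 via (C,hash)

8000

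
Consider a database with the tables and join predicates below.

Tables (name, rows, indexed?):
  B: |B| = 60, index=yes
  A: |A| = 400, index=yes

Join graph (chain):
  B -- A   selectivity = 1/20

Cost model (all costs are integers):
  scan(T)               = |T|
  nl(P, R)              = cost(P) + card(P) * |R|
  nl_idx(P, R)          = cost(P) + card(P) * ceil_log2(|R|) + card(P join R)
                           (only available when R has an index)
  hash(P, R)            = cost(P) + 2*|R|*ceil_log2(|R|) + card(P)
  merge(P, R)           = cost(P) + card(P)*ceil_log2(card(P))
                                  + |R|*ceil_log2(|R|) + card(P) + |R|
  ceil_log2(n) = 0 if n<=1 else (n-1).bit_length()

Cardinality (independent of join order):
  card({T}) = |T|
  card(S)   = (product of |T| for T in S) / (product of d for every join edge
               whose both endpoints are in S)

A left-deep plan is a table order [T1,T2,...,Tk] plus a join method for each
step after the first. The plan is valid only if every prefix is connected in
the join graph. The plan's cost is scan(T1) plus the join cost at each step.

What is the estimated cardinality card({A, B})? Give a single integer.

1200

Tables in S: A(400), B(60)
Edges inside S: B-A(d=20)
numerator = 400 * 60 = 24000
denominator = 20 = 20
card(S) = 24000 / 20 = 1200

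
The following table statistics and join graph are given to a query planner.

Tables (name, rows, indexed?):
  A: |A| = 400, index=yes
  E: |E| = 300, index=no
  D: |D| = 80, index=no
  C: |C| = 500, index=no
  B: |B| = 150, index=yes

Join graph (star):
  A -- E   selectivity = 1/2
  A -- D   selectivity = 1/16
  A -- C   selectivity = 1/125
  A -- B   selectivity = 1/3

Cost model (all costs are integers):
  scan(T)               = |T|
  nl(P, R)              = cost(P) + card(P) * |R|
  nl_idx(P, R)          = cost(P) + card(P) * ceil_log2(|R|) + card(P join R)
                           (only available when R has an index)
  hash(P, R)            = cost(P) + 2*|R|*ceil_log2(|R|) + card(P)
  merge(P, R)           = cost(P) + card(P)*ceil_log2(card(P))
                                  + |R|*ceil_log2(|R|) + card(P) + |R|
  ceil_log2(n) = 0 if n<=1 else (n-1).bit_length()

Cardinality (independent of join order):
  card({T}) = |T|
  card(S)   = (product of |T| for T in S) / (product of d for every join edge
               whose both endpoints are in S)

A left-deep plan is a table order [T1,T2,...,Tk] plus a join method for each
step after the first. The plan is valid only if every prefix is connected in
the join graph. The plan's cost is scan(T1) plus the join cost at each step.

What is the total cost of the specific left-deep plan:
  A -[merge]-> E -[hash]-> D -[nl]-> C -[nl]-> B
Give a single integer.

330068520

step 1: scan A: cost=400, card=400
step 2: join E via merge
    card(P join E) = 400*300/(2) = 60000
    cost = 400 + 400*9 + 300*9 + 400 + 300 = 7400
step 3: join D via hash
    card(P join D) = 60000*80/(16) = 300000
    cost = 7400 + 2*80*7 + 60000 = 68520
step 4: join C via nl
    card(P join C) = 300000*500/(125) = 1200000
    cost = 68520 + 300000*500 = 150068520
step 5: join B via nl
    card(P join B) = 1200000*150/(3) = 60000000
    cost = 150068520 + 1200000*150 = 330068520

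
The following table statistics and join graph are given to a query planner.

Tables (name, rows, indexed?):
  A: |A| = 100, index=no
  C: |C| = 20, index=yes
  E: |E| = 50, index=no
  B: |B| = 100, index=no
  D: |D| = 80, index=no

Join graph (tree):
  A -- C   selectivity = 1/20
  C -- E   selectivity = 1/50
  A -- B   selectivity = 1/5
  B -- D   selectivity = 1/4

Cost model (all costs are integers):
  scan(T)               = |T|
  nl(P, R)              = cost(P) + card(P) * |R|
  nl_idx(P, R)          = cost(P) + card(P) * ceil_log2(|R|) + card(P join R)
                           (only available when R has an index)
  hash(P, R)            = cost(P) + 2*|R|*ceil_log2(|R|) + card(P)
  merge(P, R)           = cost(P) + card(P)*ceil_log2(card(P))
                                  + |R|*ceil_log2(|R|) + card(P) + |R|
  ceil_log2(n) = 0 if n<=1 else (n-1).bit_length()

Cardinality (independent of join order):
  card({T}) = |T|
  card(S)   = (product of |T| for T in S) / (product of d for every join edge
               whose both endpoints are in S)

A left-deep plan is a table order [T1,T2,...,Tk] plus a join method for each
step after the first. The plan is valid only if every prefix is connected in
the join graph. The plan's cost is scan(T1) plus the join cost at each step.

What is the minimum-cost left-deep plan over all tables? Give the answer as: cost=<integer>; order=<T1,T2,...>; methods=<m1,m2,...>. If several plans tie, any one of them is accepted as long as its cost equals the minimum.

cost=5720; order=A,C,E,B,D; methods=hash,hash,hash,hash

Selinger DP (subsets sized 1..n):
  {A}: scan cost=100, card=100
  {C}: scan cost=20, card=20
  {E}: scan cost=50, card=50
  {B}: scan cost=100, card=100
  {D}: scan cost=80, card=80
  {AC}: card=100; try (C,hash)→400, (C,nl_idx)→700, (A,merge)→940, (C,merge)→1020, (A,hash)→1440, (A,nl)→2020 …(+1); best=400 via (C,hash)
  {AB}: card=2000; try (B,hash)→1600, (A,hash)→1600, (B,merge)→1700, (A,merge)→1700, (B,nl)→10100, (A,nl)→10100; best=1600 via (B,hash)
  {CE}: card=20; try (C,hash)→300, (C,nl_idx)→320, (E,merge)→490, (C,merge)→520, (E,hash)→640, (E,nl)→1020 …(+1); best=300 via (C,hash)
  {BD}: card=2000; try (D,hash)→1320, (B,merge)→1520, (D,merge)→1540, (B,hash)→1560, (B,nl)→8080, (D,nl)→8100; best=1320 via (D,hash)
  {ACE}: card=100; try (E,hash)→1100, (A,merge)→1220, (E,merge)→1550, (A,hash)→1720, (A,nl)→2300, (E,nl)→5400; best=1100 via (E,hash)
  {ABC}: card=2000; try (B,hash)→1900, (B,merge)→2000, (C,hash)→3800, (B,nl)→10400, (C,nl_idx)→13600, (C,merge)→25720 …(+1); best=1900 via (B,hash)
  {ABD}: card=40000; try (D,hash)→4720, (A,hash)→4720, (A,merge)→26120, (D,merge)→26240, (D,nl)→161600, (A,nl)→201320; best=4720 via (D,hash)
  {ABCE}: card=2000; try (B,hash)→2600, (B,merge)→2700, (E,hash)→4500, (B,nl)→11100, (E,merge)→26250, (E,nl)→101900; best=2600 via (B,hash)
  {ABCD}: card=40000; try (D,hash)→5020, (D,merge)→26540, (C,hash)→44920, (D,nl)→161900, (C,nl_idx)→244720, (C,merge)→684840 …(+1); best=5020 via (D,hash)
  {ABCDE}: card=40000; try (D,hash)→5720, (D,merge)→27240, (E,hash)→45620, (D,nl)→162600, (E,merge)→685370, (E,nl)→2005020; best=5720 via (D,hash)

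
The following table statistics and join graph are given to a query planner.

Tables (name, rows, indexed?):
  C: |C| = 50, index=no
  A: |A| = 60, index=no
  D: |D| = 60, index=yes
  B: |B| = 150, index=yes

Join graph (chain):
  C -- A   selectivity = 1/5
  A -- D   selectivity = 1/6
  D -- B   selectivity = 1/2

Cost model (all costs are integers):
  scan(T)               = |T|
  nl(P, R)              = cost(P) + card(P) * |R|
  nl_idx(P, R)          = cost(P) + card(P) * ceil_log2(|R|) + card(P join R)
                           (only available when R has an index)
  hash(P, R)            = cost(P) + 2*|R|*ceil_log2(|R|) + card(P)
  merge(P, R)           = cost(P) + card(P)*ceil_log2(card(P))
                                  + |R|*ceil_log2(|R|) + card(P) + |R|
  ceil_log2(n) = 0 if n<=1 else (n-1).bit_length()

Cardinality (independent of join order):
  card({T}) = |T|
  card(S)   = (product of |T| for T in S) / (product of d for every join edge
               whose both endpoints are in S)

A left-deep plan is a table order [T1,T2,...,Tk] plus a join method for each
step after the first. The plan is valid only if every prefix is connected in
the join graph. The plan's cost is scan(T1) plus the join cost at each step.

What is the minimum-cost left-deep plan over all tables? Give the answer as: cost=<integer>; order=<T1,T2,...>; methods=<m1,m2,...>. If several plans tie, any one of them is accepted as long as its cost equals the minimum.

cost=10440; order=A,C,D,B; methods=hash,hash,hash

Selinger DP (subsets sized 1..n):
  {C}: scan cost=50, card=50
  {A}: scan cost=60, card=60
  {D}: scan cost=60, card=60
  {B}: scan cost=150, card=150
  {AC}: card=600; try (C,hash)→720, (A,hash)→820, (A,merge)→820, (C,merge)→830, (A,nl)→3050, (C,nl)→3060; best=720 via (C,hash)
  {AD}: card=600; try (D,hash)→840, (A,hash)→840, (D,merge)→900, (A,merge)→900, (D,nl_idx)→1020, (D,nl)→3660 …(+1); best=840 via (D,hash)
  {BD}: card=4500; try (D,hash)→1020, (B,merge)→1830, (D,merge)→1920, (B,hash)→2520, (B,nl_idx)→5040, (D,nl_idx)→5550 …(+2); best=1020 via (D,hash)
  {ACD}: card=6000; try (D,hash)→2040, (C,hash)→2040, (D,merge)→7740, (C,merge)→7790, (D,nl_idx)→10320, (C,nl)→30840 …(+1); best=2040 via (D,hash)
  {ABD}: card=45000; try (B,hash)→3840, (A,hash)→6240, (B,merge)→8790, (B,nl_idx)→50640, (A,merge)→64440, (B,nl)→90840 …(+1); best=3840 via (B,hash)
  {ABCD}: card=450000; try (B,hash)→10440, (C,hash)→49440, (B,merge)→87390, (B,nl_idx)→500040, (C,merge)→769190, (B,nl)→902040 …(+1); best=10440 via (B,hash)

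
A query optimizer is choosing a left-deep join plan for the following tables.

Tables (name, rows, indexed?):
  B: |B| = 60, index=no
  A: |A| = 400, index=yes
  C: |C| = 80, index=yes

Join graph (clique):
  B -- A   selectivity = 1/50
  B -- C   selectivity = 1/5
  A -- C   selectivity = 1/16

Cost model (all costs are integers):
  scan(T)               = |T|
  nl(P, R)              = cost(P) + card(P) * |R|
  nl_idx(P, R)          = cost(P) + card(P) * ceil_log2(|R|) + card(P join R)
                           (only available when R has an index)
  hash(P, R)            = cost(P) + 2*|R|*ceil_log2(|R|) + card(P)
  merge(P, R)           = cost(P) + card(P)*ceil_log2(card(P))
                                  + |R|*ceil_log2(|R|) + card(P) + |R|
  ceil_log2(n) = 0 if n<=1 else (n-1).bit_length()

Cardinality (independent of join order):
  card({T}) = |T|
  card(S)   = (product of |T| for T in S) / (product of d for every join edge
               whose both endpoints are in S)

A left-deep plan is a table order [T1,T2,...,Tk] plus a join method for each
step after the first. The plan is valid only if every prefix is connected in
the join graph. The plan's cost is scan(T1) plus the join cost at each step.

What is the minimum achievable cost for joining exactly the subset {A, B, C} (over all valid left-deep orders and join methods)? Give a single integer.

2680

Selinger DP over subsets of {A,B,C}:
  {B}: scan cost=60, card=60
  {A}: scan cost=400, card=400
  {C}: scan cost=80, card=80
  {AB}: card=480; try (A,nl_idx)→1080, (B,hash)→1520, (A,merge)→4480, (B,merge)→4820, (A,hash)→7320, (A,nl)→24060 …(+1); best=1080 via (A,nl_idx)
  {BC}: card=960; try (B,hash)→880, (C,merge)→1120, (B,merge)→1140, (C,hash)→1240, (C,nl_idx)→1440, (C,nl)→4860 …(+1); best=880 via (B,hash)
  {AC}: card=2000; try (C,hash)→1920, (A,nl_idx)→2800, (A,merge)→4720, (C,merge)→5040, (C,nl_idx)→5200, (A,hash)→7360 …(+2); best=1920 via (C,hash)
  {ABC}: card=480; try (C,hash)→2680, (B,hash)→4640, (C,nl_idx)→4920, (C,merge)→6520, (A,hash)→9040, (A,nl_idx)→10000 …(+5); best=2680 via (C,hash)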